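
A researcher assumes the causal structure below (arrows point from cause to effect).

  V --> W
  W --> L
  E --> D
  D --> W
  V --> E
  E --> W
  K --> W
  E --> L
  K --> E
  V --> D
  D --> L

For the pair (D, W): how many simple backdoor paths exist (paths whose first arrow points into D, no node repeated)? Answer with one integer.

8

A backdoor path from D to W is any simple undirected path whose first edge points into D (i.e. leaves D via a parent).
Parents of D: {E, V}.
Enumerating:
  P1: D <- V -> E <- K -> W
  P2: D <- V -> E -> W
  P3: D <- V -> E -> L <- W
  P4: D <- V -> W
  P5: D <- E <- V -> W
  P6: D <- E <- K -> W
  P7: D <- E -> W
  P8: D <- E -> L <- W
That exhausts the simple backdoor paths. Count: 8.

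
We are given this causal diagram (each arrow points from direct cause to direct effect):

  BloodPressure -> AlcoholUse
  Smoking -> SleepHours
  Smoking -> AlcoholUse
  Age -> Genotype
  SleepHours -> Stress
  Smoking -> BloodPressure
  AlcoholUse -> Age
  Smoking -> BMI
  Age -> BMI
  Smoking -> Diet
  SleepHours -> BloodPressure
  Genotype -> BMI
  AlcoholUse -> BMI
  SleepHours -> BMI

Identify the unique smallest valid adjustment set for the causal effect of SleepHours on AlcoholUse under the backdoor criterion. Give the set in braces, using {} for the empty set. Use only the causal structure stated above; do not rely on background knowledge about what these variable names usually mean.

{Smoking}

Variables eligible for adjustment (non-descendants of SleepHours, excluding SleepHours and AlcoholUse): {Diet, Smoking}.
Backdoor paths from SleepHours to AlcoholUse:
  P1: SleepHours <- Smoking -> BloodPressure -> AlcoholUse
  P2: SleepHours <- Smoking -> AlcoholUse
  P3: SleepHours <- Smoking -> BMI <- AlcoholUse
  P4: SleepHours <- Smoking -> BMI <- Age <- AlcoholUse
  P5: SleepHours <- Smoking -> BMI <- Genotype <- Age <- AlcoholUse
The empty set is not sufficient: P1 (SleepHours <- Smoking -> BloodPressure -> AlcoholUse) has no collider blocking it and no conditioned non-collider, so it is open.
Try {Smoking}:
  P1: blocked at fork node Smoking ∈ conditioning set.
  P2: blocked at fork node Smoking ∈ conditioning set.
  P3: blocked at fork node Smoking ∈ conditioning set.
  P4: blocked at fork node Smoking ∈ conditioning set.
  P5: blocked at fork node Smoking ∈ conditioning set.
{Smoking} contains no descendant of SleepHours and blocks every backdoor path.
No other singleton works — e.g. {Diet} leaves P1 open — so {Smoking} is the unique smallest valid adjustment set.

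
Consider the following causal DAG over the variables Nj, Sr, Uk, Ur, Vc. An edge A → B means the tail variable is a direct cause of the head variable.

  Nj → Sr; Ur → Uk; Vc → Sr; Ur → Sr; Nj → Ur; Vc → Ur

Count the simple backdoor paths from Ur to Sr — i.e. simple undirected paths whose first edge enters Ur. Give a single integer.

A backdoor path from Ur to Sr is any simple undirected path whose first edge points into Ur (i.e. leaves Ur via a parent).
Parents of Ur: {Nj, Vc}.
Enumerating:
  P1: Ur <- Vc -> Sr
  P2: Ur <- Nj -> Sr
That exhausts the simple backdoor paths. Count: 2.

2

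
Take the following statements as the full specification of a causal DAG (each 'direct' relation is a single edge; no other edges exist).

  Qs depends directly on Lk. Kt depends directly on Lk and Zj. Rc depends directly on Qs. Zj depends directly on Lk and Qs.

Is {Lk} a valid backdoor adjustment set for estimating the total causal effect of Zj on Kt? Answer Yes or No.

Yes

Backdoor paths from Zj to Kt (paths whose first edge points into Zj):
  P1: Zj <- Lk -> Kt
  P2: Zj <- Qs <- Lk -> Kt
Condition 1 (no descendant of Zj in the set): holds — descendants of Zj are {Kt}; none are in {Lk}.
Condition 2 (every backdoor path blocked by {Lk}):
  P1: blocked at fork node Lk ∈ conditioning set.
  P2: blocked at fork node Lk ∈ conditioning set.
{Lk} satisfies the backdoor criterion.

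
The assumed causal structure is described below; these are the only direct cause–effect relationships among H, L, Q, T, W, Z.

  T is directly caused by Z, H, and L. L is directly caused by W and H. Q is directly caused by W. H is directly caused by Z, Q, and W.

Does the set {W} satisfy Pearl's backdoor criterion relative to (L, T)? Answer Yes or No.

Backdoor paths from L to T (paths whose first edge points into L):
  P1: L <- W -> Q -> H <- Z -> T
  P2: L <- W -> Q -> H -> T
  P3: L <- W -> H <- Z -> T
  P4: L <- W -> H -> T
  P5: L <- H <- Z -> T
  P6: L <- H -> T
Condition 1 (no descendant of L in the set): holds — descendants of L are {T}; none are in {W}.
Condition 2 (every backdoor path blocked by {W}):
  P1: blocked at fork node W ∈ conditioning set.
  P2: blocked at fork node W ∈ conditioning set.
  P3: blocked at fork node W ∈ conditioning set.
  P4: blocked at fork node W ∈ conditioning set.
  P5: open — no interior node is in the conditioning set.
  P6: open — no interior node is in the conditioning set.
{W} does not satisfy the backdoor criterion.

No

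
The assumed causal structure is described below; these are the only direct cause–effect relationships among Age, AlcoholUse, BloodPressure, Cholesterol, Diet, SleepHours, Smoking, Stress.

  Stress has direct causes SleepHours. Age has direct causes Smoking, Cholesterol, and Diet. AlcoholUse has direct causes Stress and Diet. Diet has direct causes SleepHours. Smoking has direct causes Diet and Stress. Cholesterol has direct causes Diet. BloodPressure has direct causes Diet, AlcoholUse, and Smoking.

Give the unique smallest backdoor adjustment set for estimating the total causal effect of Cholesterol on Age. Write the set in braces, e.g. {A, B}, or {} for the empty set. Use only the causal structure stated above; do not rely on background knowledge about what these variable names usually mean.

{Diet}

Variables eligible for adjustment (non-descendants of Cholesterol, excluding Cholesterol and Age): {AlcoholUse, BloodPressure, Diet, SleepHours, Smoking, Stress}.
Backdoor paths from Cholesterol to Age:
  P1: Cholesterol <- Diet <- SleepHours -> Stress -> Smoking -> Age
  P2: Cholesterol <- Diet <- SleepHours -> Stress -> AlcoholUse -> BloodPressure <- Smoking -> Age
  P3: Cholesterol <- Diet -> Smoking -> Age
  P4: Cholesterol <- Diet -> Age
  P5: Cholesterol <- Diet -> AlcoholUse <- Stress -> Smoking -> Age
  P6: Cholesterol <- Diet -> AlcoholUse -> BloodPressure <- Smoking -> Age
  P7: Cholesterol <- Diet -> BloodPressure <- Smoking -> Age
  P8: Cholesterol <- Diet -> BloodPressure <- AlcoholUse <- Stress -> Smoking -> Age
The empty set is not sufficient: P1 (Cholesterol <- Diet <- SleepHours -> Stress -> Smoking -> Age) has no collider blocking it and no conditioned non-collider, so it is open.
Try {Diet}:
  P1: blocked at chain node Diet ∈ conditioning set.
  P2: blocked at chain node Diet ∈ conditioning set.
  P3: blocked at fork node Diet ∈ conditioning set.
  P4: blocked at fork node Diet ∈ conditioning set.
  P5: blocked at fork node Diet ∈ conditioning set.
  P6: blocked at fork node Diet ∈ conditioning set.
  P7: blocked at fork node Diet ∈ conditioning set.
  P8: blocked at fork node Diet ∈ conditioning set.
{Diet} contains no descendant of Cholesterol and blocks every backdoor path.
No other singleton works — e.g. {SleepHours} leaves P3 open — so {Diet} is the unique smallest valid adjustment set.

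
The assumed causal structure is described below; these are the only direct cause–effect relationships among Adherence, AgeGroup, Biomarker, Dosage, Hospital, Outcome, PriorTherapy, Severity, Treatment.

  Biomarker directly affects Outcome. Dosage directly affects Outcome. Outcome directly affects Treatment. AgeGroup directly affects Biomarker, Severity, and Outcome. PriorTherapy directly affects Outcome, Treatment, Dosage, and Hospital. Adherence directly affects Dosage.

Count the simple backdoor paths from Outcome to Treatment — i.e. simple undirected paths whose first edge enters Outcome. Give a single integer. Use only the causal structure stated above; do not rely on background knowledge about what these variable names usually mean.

A backdoor path from Outcome to Treatment is any simple undirected path whose first edge points into Outcome (i.e. leaves Outcome via a parent).
Parents of Outcome: {AgeGroup, Biomarker, Dosage, PriorTherapy}.
Enumerating:
  P1: Outcome <- PriorTherapy -> Treatment
  P2: Outcome <- Dosage <- PriorTherapy -> Treatment
That exhausts the simple backdoor paths. Count: 2.

2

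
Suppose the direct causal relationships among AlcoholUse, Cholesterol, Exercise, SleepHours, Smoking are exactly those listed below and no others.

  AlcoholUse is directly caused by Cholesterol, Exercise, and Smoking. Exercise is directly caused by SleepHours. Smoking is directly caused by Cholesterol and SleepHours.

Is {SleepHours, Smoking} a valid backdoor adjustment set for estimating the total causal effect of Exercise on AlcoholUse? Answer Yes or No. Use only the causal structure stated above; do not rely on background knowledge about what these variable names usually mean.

Backdoor paths from Exercise to AlcoholUse (paths whose first edge points into Exercise):
  P1: Exercise <- SleepHours -> Smoking <- Cholesterol -> AlcoholUse
  P2: Exercise <- SleepHours -> Smoking -> AlcoholUse
Condition 1 (no descendant of Exercise in the set): holds — descendants of Exercise are {AlcoholUse}; none are in {SleepHours, Smoking}.
Condition 2 (every backdoor path blocked by {SleepHours, Smoking}):
  P1: blocked at fork node SleepHours ∈ conditioning set.
  P2: blocked at fork node SleepHours ∈ conditioning set.
{SleepHours, Smoking} satisfies the backdoor criterion.

Yes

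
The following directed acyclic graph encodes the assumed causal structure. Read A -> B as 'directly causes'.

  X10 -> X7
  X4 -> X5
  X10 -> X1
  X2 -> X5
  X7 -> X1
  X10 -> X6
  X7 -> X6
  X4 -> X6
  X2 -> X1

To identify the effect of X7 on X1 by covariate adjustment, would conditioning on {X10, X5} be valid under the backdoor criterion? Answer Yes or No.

Backdoor paths from X7 to X1 (paths whose first edge points into X7):
  P1: X7 <- X10 -> X6 <- X4 -> X5 <- X2 -> X1
  P2: X7 <- X10 -> X1
Condition 1 (no descendant of X7 in the set): holds — descendants of X7 are {X1, X6}; none are in {X10, X5}.
Condition 2 (every backdoor path blocked by {X10, X5}):
  P1: blocked at fork node X10 ∈ conditioning set.
  P2: blocked at fork node X10 ∈ conditioning set.
{X10, X5} satisfies the backdoor criterion.

Yes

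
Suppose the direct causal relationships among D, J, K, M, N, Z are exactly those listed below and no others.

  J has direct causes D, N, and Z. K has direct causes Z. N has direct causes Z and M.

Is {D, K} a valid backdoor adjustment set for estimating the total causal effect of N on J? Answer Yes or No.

No

Backdoor paths from N to J (paths whose first edge points into N):
  P1: N <- Z -> J
Condition 1 (no descendant of N in the set): holds — descendants of N are {J}; none are in {D, K}.
Condition 2 (every backdoor path blocked by {D, K}):
  P1: open — no interior node is in the conditioning set.
{D, K} does not satisfy the backdoor criterion.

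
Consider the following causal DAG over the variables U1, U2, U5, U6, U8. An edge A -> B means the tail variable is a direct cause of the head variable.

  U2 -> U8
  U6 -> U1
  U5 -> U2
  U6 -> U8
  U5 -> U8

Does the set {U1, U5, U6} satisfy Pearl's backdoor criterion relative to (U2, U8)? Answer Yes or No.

Backdoor paths from U2 to U8 (paths whose first edge points into U2):
  P1: U2 <- U5 -> U8
Condition 1 (no descendant of U2 in the set): holds — descendants of U2 are {U8}; none are in {U1, U5, U6}.
Condition 2 (every backdoor path blocked by {U1, U5, U6}):
  P1: blocked at fork node U5 ∈ conditioning set.
{U1, U5, U6} satisfies the backdoor criterion.

Yes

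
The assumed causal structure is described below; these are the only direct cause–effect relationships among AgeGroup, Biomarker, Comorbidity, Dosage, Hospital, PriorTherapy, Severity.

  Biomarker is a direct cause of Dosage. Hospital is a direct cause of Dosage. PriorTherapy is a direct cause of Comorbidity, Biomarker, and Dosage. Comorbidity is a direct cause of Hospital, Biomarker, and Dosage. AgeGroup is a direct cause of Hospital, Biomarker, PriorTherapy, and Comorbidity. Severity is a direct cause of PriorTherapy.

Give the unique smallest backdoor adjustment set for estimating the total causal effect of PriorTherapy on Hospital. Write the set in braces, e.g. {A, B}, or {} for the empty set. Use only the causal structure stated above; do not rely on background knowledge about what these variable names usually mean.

{AgeGroup}

Variables eligible for adjustment (non-descendants of PriorTherapy, excluding PriorTherapy and Hospital): {AgeGroup, Severity}.
Backdoor paths from PriorTherapy to Hospital:
  P1: PriorTherapy <- AgeGroup -> Comorbidity -> Hospital
  P2: PriorTherapy <- AgeGroup -> Comorbidity -> Biomarker -> Dosage <- Hospital
  P3: PriorTherapy <- AgeGroup -> Comorbidity -> Dosage <- Hospital
  P4: PriorTherapy <- AgeGroup -> Hospital
  P5: PriorTherapy <- AgeGroup -> Biomarker <- Comorbidity -> Hospital
  P6: PriorTherapy <- AgeGroup -> Biomarker <- Comorbidity -> Dosage <- Hospital
  P7: PriorTherapy <- AgeGroup -> Biomarker -> Dosage <- Comorbidity -> Hospital
  P8: PriorTherapy <- AgeGroup -> Biomarker -> Dosage <- Hospital
The empty set is not sufficient: P1 (PriorTherapy <- AgeGroup -> Comorbidity -> Hospital) has no collider blocking it and no conditioned non-collider, so it is open.
Try {AgeGroup}:
  P1: blocked at fork node AgeGroup ∈ conditioning set.
  P2: blocked at fork node AgeGroup ∈ conditioning set.
  P3: blocked at fork node AgeGroup ∈ conditioning set.
  P4: blocked at fork node AgeGroup ∈ conditioning set.
  P5: blocked at fork node AgeGroup ∈ conditioning set.
  P6: blocked at fork node AgeGroup ∈ conditioning set.
  P7: blocked at fork node AgeGroup ∈ conditioning set.
  P8: blocked at fork node AgeGroup ∈ conditioning set.
{AgeGroup} contains no descendant of PriorTherapy and blocks every backdoor path.
No other singleton works — e.g. {Severity} leaves P1 open — so {AgeGroup} is the unique smallest valid adjustment set.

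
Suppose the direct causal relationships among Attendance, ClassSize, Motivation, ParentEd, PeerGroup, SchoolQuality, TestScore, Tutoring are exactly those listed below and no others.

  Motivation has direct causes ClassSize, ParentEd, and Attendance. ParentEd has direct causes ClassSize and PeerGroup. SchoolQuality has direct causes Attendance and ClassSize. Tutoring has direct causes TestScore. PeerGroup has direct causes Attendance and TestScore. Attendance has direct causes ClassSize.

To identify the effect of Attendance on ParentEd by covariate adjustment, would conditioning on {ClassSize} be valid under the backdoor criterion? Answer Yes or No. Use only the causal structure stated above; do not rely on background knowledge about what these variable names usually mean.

Yes

Backdoor paths from Attendance to ParentEd (paths whose first edge points into Attendance):
  P1: Attendance <- ClassSize -> ParentEd
  P2: Attendance <- ClassSize -> Motivation <- ParentEd
Condition 1 (no descendant of Attendance in the set): holds — descendants of Attendance are {Motivation, ParentEd, PeerGroup, SchoolQuality}; none are in {ClassSize}.
Condition 2 (every backdoor path blocked by {ClassSize}):
  P1: blocked at fork node ClassSize ∈ conditioning set.
  P2: blocked at fork node ClassSize ∈ conditioning set.
{ClassSize} satisfies the backdoor criterion.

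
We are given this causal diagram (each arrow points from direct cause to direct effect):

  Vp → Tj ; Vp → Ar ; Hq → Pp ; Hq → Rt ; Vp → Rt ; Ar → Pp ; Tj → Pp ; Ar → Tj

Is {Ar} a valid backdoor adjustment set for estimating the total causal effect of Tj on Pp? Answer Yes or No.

Backdoor paths from Tj to Pp (paths whose first edge points into Tj):
  P1: Tj <- Vp -> Ar -> Pp
  P2: Tj <- Vp -> Rt <- Hq -> Pp
  P3: Tj <- Ar <- Vp -> Rt <- Hq -> Pp
  P4: Tj <- Ar -> Pp
Condition 1 (no descendant of Tj in the set): holds — descendants of Tj are {Pp}; none are in {Ar}.
Condition 2 (every backdoor path blocked by {Ar}):
  P1: blocked at chain node Ar ∈ conditioning set.
  P2: blocked at collider Rt (neither it nor any descendant is in the conditioning set).
  P3: blocked at chain node Ar ∈ conditioning set.
  P4: blocked at fork node Ar ∈ conditioning set.
{Ar} satisfies the backdoor criterion.

Yes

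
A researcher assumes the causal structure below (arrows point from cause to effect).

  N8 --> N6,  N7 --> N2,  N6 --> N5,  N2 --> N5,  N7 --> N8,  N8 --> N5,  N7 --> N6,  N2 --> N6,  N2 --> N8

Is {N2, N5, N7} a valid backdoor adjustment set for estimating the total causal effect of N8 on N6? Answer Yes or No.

Backdoor paths from N8 to N6 (paths whose first edge points into N8):
  P1: N8 <- N7 -> N2 -> N6
  P2: N8 <- N7 -> N2 -> N5 <- N6
  P3: N8 <- N7 -> N6
  P4: N8 <- N2 <- N7 -> N6
  P5: N8 <- N2 -> N6
  P6: N8 <- N2 -> N5 <- N6
Condition 1 (no descendant of N8 in the set): FAILS — N5 is a descendant of N8.
Condition 2 (every backdoor path blocked by {N2, N5, N7}):
  P1: blocked at fork node N7 ∈ conditioning set.
  P2: blocked at fork node N7 ∈ conditioning set.
  P3: blocked at fork node N7 ∈ conditioning set.
  P4: blocked at chain node N2 ∈ conditioning set.
  P5: blocked at fork node N2 ∈ conditioning set.
  P6: blocked at fork node N2 ∈ conditioning set.
{N2, N5, N7} does not satisfy the backdoor criterion.

No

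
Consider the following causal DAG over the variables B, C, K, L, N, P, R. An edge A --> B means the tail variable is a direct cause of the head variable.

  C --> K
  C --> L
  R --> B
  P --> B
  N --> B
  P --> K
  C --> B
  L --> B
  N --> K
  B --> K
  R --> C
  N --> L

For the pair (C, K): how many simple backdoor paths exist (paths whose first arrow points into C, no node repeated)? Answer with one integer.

4

A backdoor path from C to K is any simple undirected path whose first edge points into C (i.e. leaves C via a parent).
Parents of C: {R}.
Enumerating:
  P1: C <- R -> B <- P -> K
  P2: C <- R -> B <- N -> K
  P3: C <- R -> B <- L <- N -> K
  P4: C <- R -> B -> K
That exhausts the simple backdoor paths. Count: 4.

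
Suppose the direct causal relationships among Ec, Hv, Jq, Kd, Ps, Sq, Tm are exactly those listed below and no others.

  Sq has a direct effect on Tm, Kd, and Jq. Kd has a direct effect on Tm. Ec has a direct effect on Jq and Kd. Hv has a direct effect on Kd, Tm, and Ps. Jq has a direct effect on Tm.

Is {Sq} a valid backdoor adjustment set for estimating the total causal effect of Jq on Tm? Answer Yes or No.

No

Backdoor paths from Jq to Tm (paths whose first edge points into Jq):
  P1: Jq <- Sq -> Kd <- Hv -> Tm
  P2: Jq <- Sq -> Kd -> Tm
  P3: Jq <- Sq -> Tm
  P4: Jq <- Ec -> Kd <- Hv -> Tm
  P5: Jq <- Ec -> Kd <- Sq -> Tm
  P6: Jq <- Ec -> Kd -> Tm
Condition 1 (no descendant of Jq in the set): holds — descendants of Jq are {Tm}; none are in {Sq}.
Condition 2 (every backdoor path blocked by {Sq}):
  P1: blocked at fork node Sq ∈ conditioning set.
  P2: blocked at fork node Sq ∈ conditioning set.
  P3: blocked at fork node Sq ∈ conditioning set.
  P4: blocked at collider Kd (neither it nor any descendant is in the conditioning set).
  P5: blocked at collider Kd (neither it nor any descendant is in the conditioning set).
  P6: open — no interior node is in the conditioning set.
{Sq} does not satisfy the backdoor criterion.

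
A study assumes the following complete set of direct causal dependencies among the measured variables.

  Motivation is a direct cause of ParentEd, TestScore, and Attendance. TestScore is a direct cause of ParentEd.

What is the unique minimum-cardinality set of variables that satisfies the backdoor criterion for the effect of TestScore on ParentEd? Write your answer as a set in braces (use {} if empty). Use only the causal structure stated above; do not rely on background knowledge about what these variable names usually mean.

{Motivation}

Variables eligible for adjustment (non-descendants of TestScore, excluding TestScore and ParentEd): {Attendance, Motivation}.
Backdoor paths from TestScore to ParentEd:
  P1: TestScore <- Motivation -> ParentEd
The empty set is not sufficient: P1 (TestScore <- Motivation -> ParentEd) has no collider blocking it and no conditioned non-collider, so it is open.
Try {Motivation}:
  P1: blocked at fork node Motivation ∈ conditioning set.
{Motivation} contains no descendant of TestScore and blocks every backdoor path.
No other singleton works — e.g. {Attendance} leaves P1 open — so {Motivation} is the unique smallest valid adjustment set.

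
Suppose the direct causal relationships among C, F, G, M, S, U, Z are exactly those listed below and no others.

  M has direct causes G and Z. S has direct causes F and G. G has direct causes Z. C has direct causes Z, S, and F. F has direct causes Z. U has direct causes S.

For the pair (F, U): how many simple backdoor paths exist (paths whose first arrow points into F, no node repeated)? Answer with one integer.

A backdoor path from F to U is any simple undirected path whose first edge points into F (i.e. leaves F via a parent).
Parents of F: {Z}.
Enumerating:
  P1: F <- Z -> G -> S -> U
  P2: F <- Z -> M <- G -> S -> U
  P3: F <- Z -> C <- S -> U
That exhausts the simple backdoor paths. Count: 3.

3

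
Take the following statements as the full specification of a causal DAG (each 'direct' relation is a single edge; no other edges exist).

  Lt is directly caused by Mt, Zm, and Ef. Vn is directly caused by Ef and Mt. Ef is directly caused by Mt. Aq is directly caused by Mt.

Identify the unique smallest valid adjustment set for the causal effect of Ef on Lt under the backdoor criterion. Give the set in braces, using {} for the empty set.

Variables eligible for adjustment (non-descendants of Ef, excluding Ef and Lt): {Aq, Mt, Zm}.
Backdoor paths from Ef to Lt:
  P1: Ef <- Mt -> Lt
The empty set is not sufficient: P1 (Ef <- Mt -> Lt) has no collider blocking it and no conditioned non-collider, so it is open.
Try {Mt}:
  P1: blocked at fork node Mt ∈ conditioning set.
{Mt} contains no descendant of Ef and blocks every backdoor path.
No other singleton works — e.g. {Zm} leaves P1 open — so {Mt} is the unique smallest valid adjustment set.

{Mt}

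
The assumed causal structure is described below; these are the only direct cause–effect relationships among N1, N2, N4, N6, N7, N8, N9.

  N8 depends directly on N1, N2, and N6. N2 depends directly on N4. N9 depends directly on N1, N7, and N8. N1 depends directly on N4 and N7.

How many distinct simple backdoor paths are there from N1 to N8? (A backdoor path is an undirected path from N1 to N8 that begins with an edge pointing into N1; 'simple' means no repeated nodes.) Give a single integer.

A backdoor path from N1 to N8 is any simple undirected path whose first edge points into N1 (i.e. leaves N1 via a parent).
Parents of N1: {N4, N7}.
Enumerating:
  P1: N1 <- N7 -> N9 <- N8
  P2: N1 <- N4 -> N2 -> N8
That exhausts the simple backdoor paths. Count: 2.

2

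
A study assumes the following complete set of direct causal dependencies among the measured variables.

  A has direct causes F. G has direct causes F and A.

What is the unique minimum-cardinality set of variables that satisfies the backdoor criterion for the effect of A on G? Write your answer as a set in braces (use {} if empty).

{F}

Variables eligible for adjustment (non-descendants of A, excluding A and G): {F}.
Backdoor paths from A to G:
  P1: A <- F -> G
The empty set is not sufficient: P1 (A <- F -> G) has no collider blocking it and no conditioned non-collider, so it is open.
Try {F}:
  P1: blocked at fork node F ∈ conditioning set.
{F} contains no descendant of A and blocks every backdoor path.
{F} is the unique smallest valid adjustment set.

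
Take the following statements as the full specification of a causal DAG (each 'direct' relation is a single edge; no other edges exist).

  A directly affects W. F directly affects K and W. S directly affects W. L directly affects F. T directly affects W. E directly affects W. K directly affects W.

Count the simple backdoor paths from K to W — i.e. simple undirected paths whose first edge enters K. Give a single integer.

1

A backdoor path from K to W is any simple undirected path whose first edge points into K (i.e. leaves K via a parent).
Parents of K: {F}.
Enumerating:
  P1: K <- F -> W
That exhausts the simple backdoor paths. Count: 1.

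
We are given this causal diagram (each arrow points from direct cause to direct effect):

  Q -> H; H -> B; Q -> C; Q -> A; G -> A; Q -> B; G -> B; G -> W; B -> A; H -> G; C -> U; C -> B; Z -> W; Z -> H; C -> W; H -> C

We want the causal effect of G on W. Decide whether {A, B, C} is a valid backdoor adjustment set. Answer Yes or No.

Backdoor paths from G to W (paths whose first edge points into G):
  P1: G <- H <- Q -> C -> W
  P2: G <- H <- Q -> B <- C -> W
  P3: G <- H <- Q -> A <- B <- C -> W
  P4: G <- H <- Z -> W
  P5: G <- H -> C -> W
  P6: G <- H -> B <- Q -> C -> W
  P7: G <- H -> B <- C -> W
  P8: G <- H -> B -> A <- Q -> C -> W
Condition 1 (no descendant of G in the set): FAILS — A and B are descendants of G.
Condition 2 (every backdoor path blocked by {A, B, C}):
  P1: blocked at chain node C ∈ conditioning set.
  P2: blocked at fork node C ∈ conditioning set.
  P3: blocked at chain node B ∈ conditioning set.
  P4: open — no interior node is in the conditioning set.
  P5: blocked at chain node C ∈ conditioning set.
  P6: blocked at chain node C ∈ conditioning set.
  P7: blocked at fork node C ∈ conditioning set.
  P8: blocked at chain node B ∈ conditioning set.
{A, B, C} does not satisfy the backdoor criterion.

No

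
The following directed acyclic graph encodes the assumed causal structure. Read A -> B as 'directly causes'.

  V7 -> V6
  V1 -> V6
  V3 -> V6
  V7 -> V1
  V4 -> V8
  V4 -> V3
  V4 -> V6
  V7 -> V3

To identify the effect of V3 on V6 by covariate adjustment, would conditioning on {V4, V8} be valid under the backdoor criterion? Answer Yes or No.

Backdoor paths from V3 to V6 (paths whose first edge points into V3):
  P1: V3 <- V4 -> V6
  P2: V3 <- V7 -> V1 -> V6
  P3: V3 <- V7 -> V6
Condition 1 (no descendant of V3 in the set): holds — descendants of V3 are {V6}; none are in {V4, V8}.
Condition 2 (every backdoor path blocked by {V4, V8}):
  P1: blocked at fork node V4 ∈ conditioning set.
  P2: open — no interior node is in the conditioning set.
  P3: open — no interior node is in the conditioning set.
{V4, V8} does not satisfy the backdoor criterion.

No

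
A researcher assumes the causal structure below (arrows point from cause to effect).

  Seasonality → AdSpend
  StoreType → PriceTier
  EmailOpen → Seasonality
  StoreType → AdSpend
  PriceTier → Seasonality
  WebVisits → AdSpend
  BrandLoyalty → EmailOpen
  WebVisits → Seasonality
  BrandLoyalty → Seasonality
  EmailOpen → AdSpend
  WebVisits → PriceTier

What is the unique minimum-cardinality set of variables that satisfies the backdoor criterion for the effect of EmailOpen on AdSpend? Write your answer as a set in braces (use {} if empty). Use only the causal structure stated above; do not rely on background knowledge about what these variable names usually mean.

Variables eligible for adjustment (non-descendants of EmailOpen, excluding EmailOpen and AdSpend): {BrandLoyalty, PriceTier, StoreType, WebVisits}.
Backdoor paths from EmailOpen to AdSpend:
  P1: EmailOpen <- BrandLoyalty -> Seasonality <- WebVisits -> PriceTier <- StoreType -> AdSpend
  P2: EmailOpen <- BrandLoyalty -> Seasonality <- WebVisits -> AdSpend
  P3: EmailOpen <- BrandLoyalty -> Seasonality <- PriceTier <- WebVisits -> AdSpend
  P4: EmailOpen <- BrandLoyalty -> Seasonality <- PriceTier <- StoreType -> AdSpend
  P5: EmailOpen <- BrandLoyalty -> Seasonality -> AdSpend
The empty set is not sufficient: P5 (EmailOpen <- BrandLoyalty -> Seasonality -> AdSpend) has no collider blocking it and no conditioned non-collider, so it is open.
Try {BrandLoyalty}:
  P1: blocked at fork node BrandLoyalty ∈ conditioning set.
  P2: blocked at fork node BrandLoyalty ∈ conditioning set.
  P3: blocked at fork node BrandLoyalty ∈ conditioning set.
  P4: blocked at fork node BrandLoyalty ∈ conditioning set.
  P5: blocked at fork node BrandLoyalty ∈ conditioning set.
{BrandLoyalty} contains no descendant of EmailOpen and blocks every backdoor path.
No other singleton works — e.g. {WebVisits} leaves P5 open — so {BrandLoyalty} is the unique smallest valid adjustment set.

{BrandLoyalty}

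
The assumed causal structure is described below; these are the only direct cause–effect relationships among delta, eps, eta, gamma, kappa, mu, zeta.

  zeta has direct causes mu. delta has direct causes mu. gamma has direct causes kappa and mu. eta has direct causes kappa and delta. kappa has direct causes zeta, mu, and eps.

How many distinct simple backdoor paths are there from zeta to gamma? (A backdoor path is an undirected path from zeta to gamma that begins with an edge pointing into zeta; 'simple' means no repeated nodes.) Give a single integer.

A backdoor path from zeta to gamma is any simple undirected path whose first edge points into zeta (i.e. leaves zeta via a parent).
Parents of zeta: {mu}.
Enumerating:
  P1: zeta <- mu -> kappa -> gamma
  P2: zeta <- mu -> gamma
  P3: zeta <- mu -> delta -> eta <- kappa -> gamma
That exhausts the simple backdoor paths. Count: 3.

3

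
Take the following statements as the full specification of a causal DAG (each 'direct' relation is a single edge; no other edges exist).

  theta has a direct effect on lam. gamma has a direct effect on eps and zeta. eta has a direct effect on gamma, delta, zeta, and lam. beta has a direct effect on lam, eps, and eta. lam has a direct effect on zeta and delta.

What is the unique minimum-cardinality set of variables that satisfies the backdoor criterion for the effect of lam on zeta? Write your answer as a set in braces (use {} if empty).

{eta}

Variables eligible for adjustment (non-descendants of lam, excluding lam and zeta): {beta, eps, eta, gamma, theta}.
Backdoor paths from lam to zeta:
  P1: lam <- beta -> eta -> gamma -> zeta
  P2: lam <- beta -> eta -> zeta
  P3: lam <- beta -> eps <- gamma <- eta -> zeta
  P4: lam <- beta -> eps <- gamma -> zeta
  P5: lam <- eta <- beta -> eps <- gamma -> zeta
  P6: lam <- eta -> gamma -> zeta
  P7: lam <- eta -> zeta
The empty set is not sufficient: P1 (lam <- beta -> eta -> gamma -> zeta) has no collider blocking it and no conditioned non-collider, so it is open.
Try {eta}:
  P1: blocked at chain node eta ∈ conditioning set.
  P2: blocked at chain node eta ∈ conditioning set.
  P3: blocked at collider eps (neither it nor any descendant is in the conditioning set).
  P4: blocked at collider eps (neither it nor any descendant is in the conditioning set).
  P5: blocked at chain node eta ∈ conditioning set.
  P6: blocked at fork node eta ∈ conditioning set.
  P7: blocked at fork node eta ∈ conditioning set.
{eta} contains no descendant of lam and blocks every backdoor path.
No other singleton works — e.g. {beta} leaves P6 open — so {eta} is the unique smallest valid adjustment set.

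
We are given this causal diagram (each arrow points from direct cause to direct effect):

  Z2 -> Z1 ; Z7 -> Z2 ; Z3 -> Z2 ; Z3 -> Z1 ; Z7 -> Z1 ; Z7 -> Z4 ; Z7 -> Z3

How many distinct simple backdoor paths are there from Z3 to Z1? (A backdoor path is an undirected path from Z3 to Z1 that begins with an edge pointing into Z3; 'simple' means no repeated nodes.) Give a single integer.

2

A backdoor path from Z3 to Z1 is any simple undirected path whose first edge points into Z3 (i.e. leaves Z3 via a parent).
Parents of Z3: {Z7}.
Enumerating:
  P1: Z3 <- Z7 -> Z2 -> Z1
  P2: Z3 <- Z7 -> Z1
That exhausts the simple backdoor paths. Count: 2.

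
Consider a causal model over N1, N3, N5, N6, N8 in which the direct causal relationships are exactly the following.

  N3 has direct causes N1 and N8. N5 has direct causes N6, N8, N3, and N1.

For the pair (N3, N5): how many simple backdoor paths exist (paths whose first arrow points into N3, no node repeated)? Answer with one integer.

A backdoor path from N3 to N5 is any simple undirected path whose first edge points into N3 (i.e. leaves N3 via a parent).
Parents of N3: {N1, N8}.
Enumerating:
  P1: N3 <- N1 -> N5
  P2: N3 <- N8 -> N5
That exhausts the simple backdoor paths. Count: 2.

2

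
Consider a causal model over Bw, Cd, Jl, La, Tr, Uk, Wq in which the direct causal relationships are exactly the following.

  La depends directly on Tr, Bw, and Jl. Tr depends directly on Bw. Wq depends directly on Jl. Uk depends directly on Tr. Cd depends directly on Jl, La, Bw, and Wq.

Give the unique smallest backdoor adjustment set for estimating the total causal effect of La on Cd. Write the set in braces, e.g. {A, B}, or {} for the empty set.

Variables eligible for adjustment (non-descendants of La, excluding La and Cd): {Bw, Jl, Tr, Uk, Wq}.
Backdoor paths from La to Cd:
  P1: La <- Bw -> Cd
  P2: La <- Jl -> Wq -> Cd
  P3: La <- Jl -> Cd
  P4: La <- Tr <- Bw -> Cd
The empty set is not sufficient: P1 (La <- Bw -> Cd) has no collider blocking it and no conditioned non-collider, so it is open.
Try {Bw, Jl}:
  P1: blocked at fork node Bw ∈ conditioning set.
  P2: blocked at fork node Jl ∈ conditioning set.
  P3: blocked at fork node Jl ∈ conditioning set.
  P4: blocked at fork node Bw ∈ conditioning set.
{Bw, Jl} contains no descendant of La and blocks every backdoor path.
Every element of {Bw, Jl} is needed (dropping Bw leaves P1 open; dropping Jl leaves P2 open), so no proper subset is valid.
Among all size-2 subsets of the eligible variables, only {Bw, Jl} blocks every backdoor path, so it is the unique smallest valid adjustment set.

{Bw, Jl}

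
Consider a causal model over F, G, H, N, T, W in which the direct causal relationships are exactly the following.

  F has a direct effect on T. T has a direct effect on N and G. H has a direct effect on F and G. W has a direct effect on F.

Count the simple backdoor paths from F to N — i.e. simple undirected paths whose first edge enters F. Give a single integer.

A backdoor path from F to N is any simple undirected path whose first edge points into F (i.e. leaves F via a parent).
Parents of F: {H, W}.
Enumerating:
  P1: F <- H -> G <- T -> N
That exhausts the simple backdoor paths. Count: 1.

1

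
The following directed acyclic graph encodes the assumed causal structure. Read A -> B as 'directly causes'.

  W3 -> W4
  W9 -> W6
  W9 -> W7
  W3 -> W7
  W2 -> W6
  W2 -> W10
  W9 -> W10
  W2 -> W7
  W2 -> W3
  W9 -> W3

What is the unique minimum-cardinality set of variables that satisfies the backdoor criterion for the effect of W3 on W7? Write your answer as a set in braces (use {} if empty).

Variables eligible for adjustment (non-descendants of W3, excluding W3 and W7): {W10, W2, W6, W9}.
Backdoor paths from W3 to W7:
  P1: W3 <- W2 -> W6 <- W9 -> W7
  P2: W3 <- W2 -> W10 <- W9 -> W7
  P3: W3 <- W2 -> W7
  P4: W3 <- W9 -> W6 <- W2 -> W7
  P5: W3 <- W9 -> W10 <- W2 -> W7
  P6: W3 <- W9 -> W7
The empty set is not sufficient: P3 (W3 <- W2 -> W7) has no collider blocking it and no conditioned non-collider, so it is open.
Try {W2, W9}:
  P1: blocked at fork node W2 ∈ conditioning set.
  P2: blocked at fork node W2 ∈ conditioning set.
  P3: blocked at fork node W2 ∈ conditioning set.
  P4: blocked at fork node W9 ∈ conditioning set.
  P5: blocked at fork node W9 ∈ conditioning set.
  P6: blocked at fork node W9 ∈ conditioning set.
{W2, W9} contains no descendant of W3 and blocks every backdoor path.
Every element of {W2, W9} is needed (dropping W2 leaves P3 open; dropping W9 leaves P6 open), so no proper subset is valid.
Among all size-2 subsets of the eligible variables, only {W2, W9} blocks every backdoor path, so it is the unique smallest valid adjustment set.

{W2, W9}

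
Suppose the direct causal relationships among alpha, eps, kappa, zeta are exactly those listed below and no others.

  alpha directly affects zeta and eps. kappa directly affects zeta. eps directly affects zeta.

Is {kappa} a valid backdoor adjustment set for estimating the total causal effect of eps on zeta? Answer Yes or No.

Backdoor paths from eps to zeta (paths whose first edge points into eps):
  P1: eps <- alpha -> zeta
Condition 1 (no descendant of eps in the set): holds — descendants of eps are {zeta}; none are in {kappa}.
Condition 2 (every backdoor path blocked by {kappa}):
  P1: open — no interior node is in the conditioning set.
{kappa} does not satisfy the backdoor criterion.

No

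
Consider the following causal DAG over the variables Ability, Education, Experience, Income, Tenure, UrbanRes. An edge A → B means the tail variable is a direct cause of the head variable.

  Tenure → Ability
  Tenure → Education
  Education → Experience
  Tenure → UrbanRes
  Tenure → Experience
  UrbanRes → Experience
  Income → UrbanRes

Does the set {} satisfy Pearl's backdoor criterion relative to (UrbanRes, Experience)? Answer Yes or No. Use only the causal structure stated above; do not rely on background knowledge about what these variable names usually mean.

No

Backdoor paths from UrbanRes to Experience (paths whose first edge points into UrbanRes):
  P1: UrbanRes <- Tenure -> Education -> Experience
  P2: UrbanRes <- Tenure -> Experience
Condition 1 (no descendant of UrbanRes in the set): holds — descendants of UrbanRes are {Experience}; none are in {}.
Condition 2 (every backdoor path blocked by {}):
  P1: open — no interior node is in the conditioning set.
  P2: open — no interior node is in the conditioning set.
{} does not satisfy the backdoor criterion.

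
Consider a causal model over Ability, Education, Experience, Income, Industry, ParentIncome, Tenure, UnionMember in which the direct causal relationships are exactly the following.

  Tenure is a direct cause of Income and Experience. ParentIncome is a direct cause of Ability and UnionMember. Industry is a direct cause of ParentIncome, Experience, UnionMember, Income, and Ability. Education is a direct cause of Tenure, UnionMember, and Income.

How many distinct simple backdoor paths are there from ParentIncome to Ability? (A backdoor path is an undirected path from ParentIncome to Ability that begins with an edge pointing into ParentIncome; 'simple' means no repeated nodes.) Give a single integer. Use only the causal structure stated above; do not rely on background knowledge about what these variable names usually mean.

A backdoor path from ParentIncome to Ability is any simple undirected path whose first edge points into ParentIncome (i.e. leaves ParentIncome via a parent).
Parents of ParentIncome: {Industry}.
Enumerating:
  P1: ParentIncome <- Industry -> Ability
That exhausts the simple backdoor paths. Count: 1.

1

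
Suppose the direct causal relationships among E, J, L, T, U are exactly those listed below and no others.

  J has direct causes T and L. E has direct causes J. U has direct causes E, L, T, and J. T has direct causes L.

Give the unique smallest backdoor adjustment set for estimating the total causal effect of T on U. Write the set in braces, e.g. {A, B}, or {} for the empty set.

Variables eligible for adjustment (non-descendants of T, excluding T and U): {L}.
Backdoor paths from T to U:
  P1: T <- L -> J -> E -> U
  P2: T <- L -> J -> U
  P3: T <- L -> U
The empty set is not sufficient: P1 (T <- L -> J -> E -> U) has no collider blocking it and no conditioned non-collider, so it is open.
Try {L}:
  P1: blocked at fork node L ∈ conditioning set.
  P2: blocked at fork node L ∈ conditioning set.
  P3: blocked at fork node L ∈ conditioning set.
{L} contains no descendant of T and blocks every backdoor path.
{L} is the unique smallest valid adjustment set.

{L}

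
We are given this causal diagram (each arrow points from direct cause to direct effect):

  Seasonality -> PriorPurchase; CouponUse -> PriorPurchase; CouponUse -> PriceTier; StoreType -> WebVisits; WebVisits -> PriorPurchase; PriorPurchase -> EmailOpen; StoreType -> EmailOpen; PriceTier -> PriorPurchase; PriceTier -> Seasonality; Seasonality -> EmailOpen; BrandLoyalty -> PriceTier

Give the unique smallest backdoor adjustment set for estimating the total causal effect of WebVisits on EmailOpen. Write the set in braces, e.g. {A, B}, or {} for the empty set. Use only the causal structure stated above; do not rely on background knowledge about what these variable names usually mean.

Variables eligible for adjustment (non-descendants of WebVisits, excluding WebVisits and EmailOpen): {BrandLoyalty, CouponUse, PriceTier, Seasonality, StoreType}.
Backdoor paths from WebVisits to EmailOpen:
  P1: WebVisits <- StoreType -> EmailOpen
The empty set is not sufficient: P1 (WebVisits <- StoreType -> EmailOpen) has no collider blocking it and no conditioned non-collider, so it is open.
Try {StoreType}:
  P1: blocked at fork node StoreType ∈ conditioning set.
{StoreType} contains no descendant of WebVisits and blocks every backdoor path.
No other singleton works — e.g. {CouponUse} leaves P1 open — so {StoreType} is the unique smallest valid adjustment set.

{StoreType}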